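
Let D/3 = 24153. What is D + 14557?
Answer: 87016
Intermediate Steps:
D = 72459 (D = 3*24153 = 72459)
D + 14557 = 72459 + 14557 = 87016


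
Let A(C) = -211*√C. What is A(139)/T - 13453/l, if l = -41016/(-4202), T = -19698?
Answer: -28264753/20508 + 211*√139/19698 ≈ -1378.1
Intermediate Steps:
l = 20508/2101 (l = -41016*(-1/4202) = 20508/2101 ≈ 9.7611)
A(139)/T - 13453/l = -211*√139/(-19698) - 13453/20508/2101 = -211*√139*(-1/19698) - 13453*2101/20508 = 211*√139/19698 - 28264753/20508 = -28264753/20508 + 211*√139/19698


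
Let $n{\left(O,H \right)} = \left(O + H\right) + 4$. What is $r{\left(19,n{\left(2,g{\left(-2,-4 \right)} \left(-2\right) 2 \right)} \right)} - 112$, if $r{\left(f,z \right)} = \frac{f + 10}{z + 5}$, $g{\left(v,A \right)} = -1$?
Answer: $- \frac{1651}{15} \approx -110.07$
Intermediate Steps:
$n{\left(O,H \right)} = 4 + H + O$ ($n{\left(O,H \right)} = \left(H + O\right) + 4 = 4 + H + O$)
$r{\left(f,z \right)} = \frac{10 + f}{5 + z}$
$r{\left(19,n{\left(2,g{\left(-2,-4 \right)} \left(-2\right) 2 \right)} \right)} - 112 = \frac{10 + 19}{5 + \left(4 + \left(-1\right) \left(-2\right) 2 + 2\right)} - 112 = \frac{1}{5 + \left(4 + 2 \cdot 2 + 2\right)} 29 - 112 = \frac{1}{5 + \left(4 + 4 + 2\right)} 29 - 112 = \frac{1}{5 + 10} \cdot 29 - 112 = \frac{1}{15} \cdot 29 - 112 = \frac{29}{15} - 112 = - \frac{1651}{15}$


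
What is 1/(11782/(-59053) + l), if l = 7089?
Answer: 59053/418614935 ≈ 0.00014107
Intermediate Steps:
1/(11782/(-59053) + l) = 1/(11782/(-59053) + 7089) = 1/(11782*(-1/59053) + 7089) = 1/(-11782/59053 + 7089) = 1/(418614935/59053) = 59053/418614935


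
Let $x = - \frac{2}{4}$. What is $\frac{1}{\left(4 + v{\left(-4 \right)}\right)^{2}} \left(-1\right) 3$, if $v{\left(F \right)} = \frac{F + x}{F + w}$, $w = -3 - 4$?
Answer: $- \frac{1452}{9409} \approx -0.15432$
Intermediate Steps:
$w = -7$ ($w = -3 - 4 = -7$)
$x = - \frac{1}{2}$ ($x = \left(-2\right) \frac{1}{4} = - \frac{1}{2} \approx -0.5$)
$v{\left(F \right)} = \frac{- \frac{1}{2} + F}{-7 + F}$ ($v{\left(F \right)} = \frac{F - \frac{1}{2}}{F - 7} = \frac{- \frac{1}{2} + F}{-7 + F}$)
$\frac{1}{\left(4 + v{\left(-4 \right)}\right)^{2}} \left(-1\right) 3 = \frac{1}{\left(4 + \frac{- \frac{1}{2} - 4}{-7 - 4}\right)^{2}} \left(-1\right) 3 = \frac{1}{\left(4 + \frac{1}{-11} \left(- \frac{9}{2}\right)\right)^{2}} \left(-1\right) 3 = \frac{1}{\left(4 - - \frac{9}{22}\right)^{2}} \left(-1\right) 3 = \frac{1}{\left(4 + \frac{9}{22}\right)^{2}} \left(-1\right) 3 = \frac{1}{\left(\frac{97}{22}\right)^{2}} \left(-1\right) 3 = \frac{1}{\frac{9409}{484}} \left(-1\right) 3 = \frac{484}{9409} \left(-1\right) 3 = \left(- \frac{484}{9409}\right) 3 = - \frac{1452}{9409}$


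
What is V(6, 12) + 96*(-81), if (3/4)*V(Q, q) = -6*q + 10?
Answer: -23576/3 ≈ -7858.7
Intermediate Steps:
V(Q, q) = 40/3 - 8*q (V(Q, q) = 4*(-6*q + 10)/3 = 4*(10 - 6*q)/3 = 40/3 - 8*q)
V(6, 12) + 96*(-81) = (40/3 - 8*12) + 96*(-81) = (40/3 - 96) - 7776 = -248/3 - 7776 = -23576/3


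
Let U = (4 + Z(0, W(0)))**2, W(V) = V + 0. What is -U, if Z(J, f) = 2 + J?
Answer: -36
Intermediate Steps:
W(V) = V
U = 36 (U = (4 + (2 + 0))**2 = (4 + 2)**2 = 6**2 = 36)
-U = -1*36 = -36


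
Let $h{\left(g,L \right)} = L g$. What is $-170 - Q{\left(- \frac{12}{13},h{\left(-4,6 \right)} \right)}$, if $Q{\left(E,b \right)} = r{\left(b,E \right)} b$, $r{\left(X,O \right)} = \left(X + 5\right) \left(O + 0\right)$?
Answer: $\frac{3262}{13} \approx 250.92$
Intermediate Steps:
$r{\left(X,O \right)} = O \left(5 + X\right)$ ($r{\left(X,O \right)} = \left(5 + X\right) O = O \left(5 + X\right)$)
$Q{\left(E,b \right)} = E b \left(5 + b\right)$ ($Q{\left(E,b \right)} = E \left(5 + b\right) b = E b \left(5 + b\right)$)
$-170 - Q{\left(- \frac{12}{13},h{\left(-4,6 \right)} \right)} = -170 - - \frac{12}{13} \cdot 6 \left(-4\right) \left(5 + 6 \left(-4\right)\right) = -170 - \left(-12\right) \frac{1}{13} \left(-24\right) \left(5 - 24\right) = -170 - \left(- \frac{12}{13}\right) \left(-24\right) \left(-19\right) = -170 - - \frac{5472}{13} = -170 + \frac{5472}{13} = \frac{3262}{13}$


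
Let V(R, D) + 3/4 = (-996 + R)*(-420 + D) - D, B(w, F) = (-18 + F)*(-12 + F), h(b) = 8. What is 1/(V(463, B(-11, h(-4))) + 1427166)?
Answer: 4/6518661 ≈ 6.1362e-7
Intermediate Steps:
V(R, D) = -¾ - D + (-996 + R)*(-420 + D) (V(R, D) = -¾ + ((-996 + R)*(-420 + D) - D) = -¾ + (-D + (-996 + R)*(-420 + D)) = -¾ - D + (-996 + R)*(-420 + D))
1/(V(463, B(-11, h(-4))) + 1427166) = 1/((1673277/4 - 997*(216 + 8² - 30*8) - 420*463 + (216 + 8² - 30*8)*463) + 1427166) = 1/((1673277/4 - 997*(216 + 64 - 240) - 194460 + (216 + 64 - 240)*463) + 1427166) = 1/((1673277/4 - 997*40 - 194460 + 40*463) + 1427166) = 1/((1673277/4 - 39880 - 194460 + 18520) + 1427166) = 1/(809997/4 + 1427166) = 1/(6518661/4) = 4/6518661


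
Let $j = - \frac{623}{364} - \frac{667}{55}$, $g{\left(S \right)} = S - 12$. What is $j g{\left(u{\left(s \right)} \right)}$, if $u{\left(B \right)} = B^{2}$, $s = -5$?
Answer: $- \frac{39579}{220} \approx -179.9$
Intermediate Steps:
$g{\left(S \right)} = -12 + S$ ($g{\left(S \right)} = S - 12 = -12 + S$)
$j = - \frac{39579}{2860}$ ($j = \left(-623\right) \frac{1}{364} - \frac{667}{55} = - \frac{89}{52} - \frac{667}{55} = - \frac{39579}{2860} \approx -13.839$)
$j g{\left(u{\left(s \right)} \right)} = - \frac{39579 \left(-12 + \left(-5\right)^{2}\right)}{2860} = - \frac{39579 \left(-12 + 25\right)}{2860} = \left(- \frac{39579}{2860}\right) 13 = - \frac{39579}{220}$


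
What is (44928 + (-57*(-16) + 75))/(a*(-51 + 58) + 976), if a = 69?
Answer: 45915/1459 ≈ 31.470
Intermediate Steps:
(44928 + (-57*(-16) + 75))/(a*(-51 + 58) + 976) = (44928 + (-57*(-16) + 75))/(69*(-51 + 58) + 976) = (44928 + (912 + 75))/(69*7 + 976) = (44928 + 987)/(483 + 976) = 45915/1459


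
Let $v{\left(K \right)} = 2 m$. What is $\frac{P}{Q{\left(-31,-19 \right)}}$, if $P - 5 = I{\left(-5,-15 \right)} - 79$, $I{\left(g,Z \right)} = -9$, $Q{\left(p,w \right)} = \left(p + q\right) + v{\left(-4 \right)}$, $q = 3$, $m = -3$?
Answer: $\frac{83}{34} \approx 2.4412$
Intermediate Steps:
$v{\left(K \right)} = -6$ ($v{\left(K \right)} = 2 \left(-3\right) = -6$)
$Q{\left(p,w \right)} = -3 + p$ ($Q{\left(p,w \right)} = \left(p + 3\right) - 6 = \left(3 + p\right) - 6 = -3 + p$)
$P = -83$ ($P = 5 - 88 = -83$)
$\frac{P}{Q{\left(-31,-19 \right)}} = - \frac{83}{-3 - 31} = - \frac{83}{-34} = \left(-83\right) \left(- \frac{1}{34}\right) = \frac{83}{34}$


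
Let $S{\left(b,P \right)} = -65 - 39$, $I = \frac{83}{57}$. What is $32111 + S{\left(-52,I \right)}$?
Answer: $32007$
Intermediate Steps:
$I = \frac{83}{57}$ ($I = 83 \cdot \frac{1}{57} = \frac{83}{57} \approx 1.4561$)
$S{\left(b,P \right)} = -104$
$32111 + S{\left(-52,I \right)} = 32111 - 104 = 32007$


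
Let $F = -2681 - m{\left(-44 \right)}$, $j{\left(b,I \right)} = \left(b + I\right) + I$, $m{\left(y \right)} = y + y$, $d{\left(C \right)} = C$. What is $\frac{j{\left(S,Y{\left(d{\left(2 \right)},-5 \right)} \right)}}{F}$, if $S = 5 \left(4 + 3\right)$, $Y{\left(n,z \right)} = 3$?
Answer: $- \frac{41}{2593} \approx -0.015812$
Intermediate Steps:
$m{\left(y \right)} = 2 y$
$S = 35$ ($S = 5 \cdot 7 = 35$)
$j{\left(b,I \right)} = b + 2 I$ ($j{\left(b,I \right)} = \left(I + b\right) + I = b + 2 I$)
$F = -2593$ ($F = -2681 - 2 \left(-44\right) = -2681 - -88 = -2681 + 88 = -2593$)
$\frac{j{\left(S,Y{\left(d{\left(2 \right)},-5 \right)} \right)}}{F} = \frac{35 + 2 \cdot 3}{-2593} = \left(35 + 6\right) \left(- \frac{1}{2593}\right) = 41 \left(- \frac{1}{2593}\right) = - \frac{41}{2593}$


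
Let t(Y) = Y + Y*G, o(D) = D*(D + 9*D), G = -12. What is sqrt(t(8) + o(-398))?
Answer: 4*sqrt(98997) ≈ 1258.6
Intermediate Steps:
o(D) = 10*D**2 (o(D) = D*(10*D) = 10*D**2)
t(Y) = -11*Y (t(Y) = Y + Y*(-12) = Y - 12*Y = -11*Y)
sqrt(t(8) + o(-398)) = sqrt(-11*8 + 10*(-398)**2) = sqrt(-88 + 10*158404) = sqrt(-88 + 1584040) = sqrt(1583952) = 4*sqrt(98997)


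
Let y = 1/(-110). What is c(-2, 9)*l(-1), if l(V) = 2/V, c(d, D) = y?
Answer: 1/55 ≈ 0.018182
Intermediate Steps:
y = -1/110 ≈ -0.0090909
c(d, D) = -1/110
c(-2, 9)*l(-1) = -1/(55*(-1)) = -(-1)/55 = -1/110*(-2) = 1/55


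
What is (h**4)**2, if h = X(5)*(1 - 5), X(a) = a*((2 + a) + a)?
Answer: 11007531417600000000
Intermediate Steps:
X(a) = a*(2 + 2*a)
h = -240 (h = (2*5*(1 + 5))*(1 - 5) = (2*5*6)*(-4) = 60*(-4) = -240)
(h**4)**2 = ((-240)**4)**2 = 3317760000**2 = 11007531417600000000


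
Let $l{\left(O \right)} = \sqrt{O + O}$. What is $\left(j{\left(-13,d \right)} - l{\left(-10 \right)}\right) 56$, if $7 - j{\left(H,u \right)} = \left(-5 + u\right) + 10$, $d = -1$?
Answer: $168 - 112 i \sqrt{5} \approx 168.0 - 250.44 i$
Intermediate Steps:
$j{\left(H,u \right)} = 2 - u$ ($j{\left(H,u \right)} = 7 - \left(\left(-5 + u\right) + 10\right) = 7 - \left(5 + u\right) = 2 - u$)
$l{\left(O \right)} = \sqrt{2} \sqrt{O}$ ($l{\left(O \right)} = \sqrt{2 O} = \sqrt{2} \sqrt{O}$)
$\left(j{\left(-13,d \right)} - l{\left(-10 \right)}\right) 56 = \left(\left(2 - -1\right) - \sqrt{2} \sqrt{-10}\right) 56 = \left(\left(2 + 1\right) - \sqrt{2} i \sqrt{10}\right) 56 = \left(3 - 2 i \sqrt{5}\right) 56 = 168 - 112 i \sqrt{5}$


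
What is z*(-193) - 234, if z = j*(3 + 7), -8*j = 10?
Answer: 4357/2 ≈ 2178.5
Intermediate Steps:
j = -5/4 (j = -⅛*10 = -5/4 ≈ -1.2500)
z = -25/2 (z = -5*(3 + 7)/4 = -5/4*10 = -25/2 ≈ -12.500)
z*(-193) - 234 = -25/2*(-193) - 234 = 4825/2 - 234 = 4357/2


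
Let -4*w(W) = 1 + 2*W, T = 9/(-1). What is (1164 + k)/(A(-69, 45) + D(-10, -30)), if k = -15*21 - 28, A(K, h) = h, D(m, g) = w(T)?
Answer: 3284/197 ≈ 16.670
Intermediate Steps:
T = -9 (T = 9*(-1) = -9)
w(W) = -1/4 - W/2 (w(W) = -(1 + 2*W)/4 = -1/4 - W/2)
D(m, g) = 17/4 (D(m, g) = -1/4 - 1/2*(-9) = -1/4 + 9/2 = 17/4)
k = -343 (k = -315 - 28 = -343)
(1164 + k)/(A(-69, 45) + D(-10, -30)) = (1164 - 343)/(45 + 17/4) = 821/(197/4) = 821*(4/197) = 3284/197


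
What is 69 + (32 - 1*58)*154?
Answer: -3935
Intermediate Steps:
69 + (32 - 1*58)*154 = 69 + (32 - 58)*154 = 69 - 26*154 = 69 - 4004 = -3935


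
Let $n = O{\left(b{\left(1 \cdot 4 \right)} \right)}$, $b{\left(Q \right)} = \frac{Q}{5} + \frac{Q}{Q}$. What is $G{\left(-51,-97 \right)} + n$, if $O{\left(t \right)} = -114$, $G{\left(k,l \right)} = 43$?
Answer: $-71$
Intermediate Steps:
$b{\left(Q \right)} = 1 + \frac{Q}{5}$ ($b{\left(Q \right)} = Q \frac{1}{5} + 1 = \frac{Q}{5} + 1 = 1 + \frac{Q}{5}$)
$n = -114$
$G{\left(-51,-97 \right)} + n = 43 - 114 = -71$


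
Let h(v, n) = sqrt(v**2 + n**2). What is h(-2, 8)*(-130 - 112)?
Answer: -484*sqrt(17) ≈ -1995.6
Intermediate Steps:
h(v, n) = sqrt(n**2 + v**2)
h(-2, 8)*(-130 - 112) = sqrt(8**2 + (-2)**2)*(-130 - 112) = sqrt(64 + 4)*(-242) = sqrt(68)*(-242) = (2*sqrt(17))*(-242) = -484*sqrt(17)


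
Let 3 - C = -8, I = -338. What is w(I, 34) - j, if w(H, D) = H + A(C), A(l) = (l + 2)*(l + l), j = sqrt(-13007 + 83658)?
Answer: -52 - sqrt(70651) ≈ -317.80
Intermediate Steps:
C = 11 (C = 3 - 1*(-8) = 3 + 8 = 11)
j = sqrt(70651) ≈ 265.80
A(l) = 2*l*(2 + l) (A(l) = (2 + l)*(2*l) = 2*l*(2 + l))
w(H, D) = 286 + H (w(H, D) = H + 2*11*(2 + 11) = H + 2*11*13 = H + 286 = 286 + H)
w(I, 34) - j = (286 - 338) - sqrt(70651) = -52 - sqrt(70651)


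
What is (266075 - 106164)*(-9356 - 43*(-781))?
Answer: 3874163797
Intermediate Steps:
(266075 - 106164)*(-9356 - 43*(-781)) = 159911*(-9356 + 33583) = 159911*24227 = 3874163797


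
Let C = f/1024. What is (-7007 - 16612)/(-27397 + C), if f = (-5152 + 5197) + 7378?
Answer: 8061952/9349035 ≈ 0.86233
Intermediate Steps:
f = 7423 (f = 45 + 7378 = 7423)
C = 7423/1024 ≈ 7.2490
(-7007 - 16612)/(-27397 + C) = (-7007 - 16612)/(-27397 + 7423/1024) = -23619/(-28047105/1024) = -23619*(-1024/28047105) = 8061952/9349035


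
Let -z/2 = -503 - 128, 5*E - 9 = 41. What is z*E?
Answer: 12620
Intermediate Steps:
E = 10 (E = 9/5 + (⅕)*41 = 9/5 + 41/5 = 10)
z = 1262 (z = -2*(-503 - 128) = -2*(-631) = 1262)
z*E = 1262*10 = 12620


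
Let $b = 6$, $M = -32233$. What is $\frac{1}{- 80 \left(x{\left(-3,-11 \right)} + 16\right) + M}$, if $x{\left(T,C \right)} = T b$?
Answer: $- \frac{1}{32073} \approx -3.1179 \cdot 10^{-5}$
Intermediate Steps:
$x{\left(T,C \right)} = 6 T$ ($x{\left(T,C \right)} = T 6 = 6 T$)
$\frac{1}{- 80 \left(x{\left(-3,-11 \right)} + 16\right) + M} = \frac{1}{- 80 \left(6 \left(-3\right) + 16\right) - 32233} = \frac{1}{- 80 \left(-18 + 16\right) - 32233} = \frac{1}{\left(-80\right) \left(-2\right) - 32233} = \frac{1}{160 - 32233} = \frac{1}{-32073} = - \frac{1}{32073}$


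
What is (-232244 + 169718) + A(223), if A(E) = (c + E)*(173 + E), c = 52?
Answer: 46374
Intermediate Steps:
A(E) = (52 + E)*(173 + E)
(-232244 + 169718) + A(223) = (-232244 + 169718) + (8996 + 223² + 225*223) = -62526 + (8996 + 49729 + 50175) = -62526 + 108900 = 46374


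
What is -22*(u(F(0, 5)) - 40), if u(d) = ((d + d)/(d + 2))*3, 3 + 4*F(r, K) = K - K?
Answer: 4796/5 ≈ 959.20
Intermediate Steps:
F(r, K) = -¾ (F(r, K) = -¾ + (K - K)/4 = -¾ + (¼)*0 = -¾ + 0 = -¾)
u(d) = 6*d/(2 + d) (u(d) = ((2*d)/(2 + d))*3 = (2*d/(2 + d))*3 = 6*d/(2 + d))
-22*(u(F(0, 5)) - 40) = -22*(6*(-¾)/(2 - ¾) - 40) = -22*(6*(-¾)/(5/4) - 40) = -22*(6*(-¾)*(⅘) - 40) = -22*(-18/5 - 40) = -22*(-218/5) = 4796/5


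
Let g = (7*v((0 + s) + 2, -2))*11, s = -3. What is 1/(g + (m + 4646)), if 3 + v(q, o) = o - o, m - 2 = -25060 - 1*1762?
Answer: -1/22405 ≈ -4.4633e-5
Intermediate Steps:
m = -26820 (m = 2 + (-25060 - 1*1762) = 2 + (-25060 - 1762) = 2 - 26822 = -26820)
v(q, o) = -3 (v(q, o) = -3 + (o - o) = -3 + 0 = -3)
g = -231 (g = (7*(-3))*11 = -21*11 = -231)
1/(g + (m + 4646)) = 1/(-231 + (-26820 + 4646)) = 1/(-231 - 22174) = 1/(-22405) = -1/22405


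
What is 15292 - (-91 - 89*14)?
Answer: 16629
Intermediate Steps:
15292 - (-91 - 89*14) = 15292 - (-91 - 1246) = 15292 - 1*(-1337) = 15292 + 1337 = 16629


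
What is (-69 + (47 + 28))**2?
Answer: 36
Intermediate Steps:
(-69 + (47 + 28))**2 = (-69 + 75)**2 = 6**2 = 36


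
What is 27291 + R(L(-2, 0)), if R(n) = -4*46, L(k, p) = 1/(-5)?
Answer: 27107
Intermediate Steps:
L(k, p) = -⅕ (L(k, p) = 1*(-⅕) = -⅕)
R(n) = -184
27291 + R(L(-2, 0)) = 27291 - 184 = 27107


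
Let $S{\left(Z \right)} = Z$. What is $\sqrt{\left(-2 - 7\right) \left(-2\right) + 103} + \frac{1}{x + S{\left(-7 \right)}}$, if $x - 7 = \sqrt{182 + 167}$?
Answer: $11 + \frac{\sqrt{349}}{349} \approx 11.054$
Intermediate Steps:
$x = 7 + \sqrt{349}$ ($x = 7 + \sqrt{182 + 167} = 7 + \sqrt{349} \approx 25.682$)
$\sqrt{\left(-2 - 7\right) \left(-2\right) + 103} + \frac{1}{x + S{\left(-7 \right)}} = \sqrt{\left(-2 - 7\right) \left(-2\right) + 103} + \frac{1}{\left(7 + \sqrt{349}\right) - 7} = \sqrt{\left(-9\right) \left(-2\right) + 103} + \frac{1}{\sqrt{349}} = \sqrt{18 + 103} + \frac{\sqrt{349}}{349} = \sqrt{121} + \frac{\sqrt{349}}{349} = 11 + \frac{\sqrt{349}}{349}$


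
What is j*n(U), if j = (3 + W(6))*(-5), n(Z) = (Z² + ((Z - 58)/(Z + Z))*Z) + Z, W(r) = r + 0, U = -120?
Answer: -638595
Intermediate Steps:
W(r) = r
n(Z) = -29 + Z² + 3*Z/2 (n(Z) = (Z² + ((-58 + Z)/((2*Z)))*Z) + Z = (Z² + ((-58 + Z)*(1/(2*Z)))*Z) + Z = (Z² + ((-58 + Z)/(2*Z))*Z) + Z = (Z² + (-29 + Z/2)) + Z = (-29 + Z² + Z/2) + Z = -29 + Z² + 3*Z/2)
j = -45 (j = (3 + 6)*(-5) = 9*(-5) = -45)
j*n(U) = -45*(-29 + (-120)² + (3/2)*(-120)) = -45*(-29 + 14400 - 180) = -45*14191 = -638595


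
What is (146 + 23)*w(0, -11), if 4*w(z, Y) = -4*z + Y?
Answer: -1859/4 ≈ -464.75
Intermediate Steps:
w(z, Y) = -z + Y/4 (w(z, Y) = (-4*z + Y)/4 = (Y - 4*z)/4 = -z + Y/4)
(146 + 23)*w(0, -11) = (146 + 23)*(-1*0 + (¼)*(-11)) = 169*(0 - 11/4) = 169*(-11/4) = -1859/4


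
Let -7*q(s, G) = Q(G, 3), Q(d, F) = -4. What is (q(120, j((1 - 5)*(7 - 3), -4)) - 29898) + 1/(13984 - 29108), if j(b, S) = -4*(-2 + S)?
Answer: -3165180975/105868 ≈ -29897.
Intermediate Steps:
j(b, S) = 8 - 4*S
q(s, G) = 4/7 (q(s, G) = -1/7*(-4) = 4/7)
(q(120, j((1 - 5)*(7 - 3), -4)) - 29898) + 1/(13984 - 29108) = (4/7 - 29898) + 1/(13984 - 29108) = -209282/7 + 1/(-15124) = -209282/7 - 1/15124 = -3165180975/105868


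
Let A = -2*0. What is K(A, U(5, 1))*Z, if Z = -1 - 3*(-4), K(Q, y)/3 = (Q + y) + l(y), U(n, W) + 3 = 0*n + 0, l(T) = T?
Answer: -198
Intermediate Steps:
A = 0
U(n, W) = -3 (U(n, W) = -3 + (0*n + 0) = -3 + (0 + 0) = -3 + 0 = -3)
K(Q, y) = 3*Q + 6*y (K(Q, y) = 3*((Q + y) + y) = 3*(Q + 2*y) = 3*Q + 6*y)
Z = 11 (Z = -1 + 12 = 11)
K(A, U(5, 1))*Z = (3*0 + 6*(-3))*11 = (0 - 18)*11 = -18*11 = -198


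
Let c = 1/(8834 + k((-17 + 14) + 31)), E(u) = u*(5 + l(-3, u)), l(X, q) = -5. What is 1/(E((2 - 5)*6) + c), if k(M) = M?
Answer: 8862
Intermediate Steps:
E(u) = 0 (E(u) = u*(5 - 5) = u*0 = 0)
c = 1/8862 (c = 1/(8834 + ((-17 + 14) + 31)) = 1/(8834 + (-3 + 31)) = 1/(8834 + 28) = 1/8862 ≈ 0.00011284)
1/(E((2 - 5)*6) + c) = 1/(0 + 1/8862) = 1/(1/8862) = 8862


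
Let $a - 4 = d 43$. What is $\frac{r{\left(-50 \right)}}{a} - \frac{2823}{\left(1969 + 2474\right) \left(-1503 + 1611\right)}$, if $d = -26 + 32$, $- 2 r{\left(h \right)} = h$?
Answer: $\frac{1876079}{20953188} \approx 0.089537$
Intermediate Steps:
$r{\left(h \right)} = - \frac{h}{2}$
$d = 6$
$a = 262$ ($a = 4 + 6 \cdot 43 = 4 + 258 = 262$)
$\frac{r{\left(-50 \right)}}{a} - \frac{2823}{\left(1969 + 2474\right) \left(-1503 + 1611\right)} = \frac{\left(- \frac{1}{2}\right) \left(-50\right)}{262} - \frac{2823}{\left(1969 + 2474\right) \left(-1503 + 1611\right)} = 25 \cdot \frac{1}{262} - \frac{2823}{4443 \cdot 108} = \frac{25}{262} - \frac{2823}{479844} = \frac{25}{262} - \frac{941}{159948} = \frac{1876079}{20953188}$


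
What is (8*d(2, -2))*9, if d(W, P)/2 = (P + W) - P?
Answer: 288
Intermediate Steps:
d(W, P) = 2*W (d(W, P) = 2*((P + W) - P) = 2*W)
(8*d(2, -2))*9 = (8*(2*2))*9 = (8*4)*9 = 32*9 = 288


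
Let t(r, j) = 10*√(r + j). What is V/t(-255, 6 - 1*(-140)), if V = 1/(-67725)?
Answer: I*√109/73820250 ≈ 1.4143e-7*I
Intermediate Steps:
V = -1/67725 ≈ -1.4766e-5
t(r, j) = 10*√(j + r)
V/t(-255, 6 - 1*(-140)) = -1/(10*√((6 - 1*(-140)) - 255))/67725 = -1/(10*√((6 + 140) - 255))/67725 = -1/(10*√(146 - 255))/67725 = -(-I*√109/1090)/67725 = -(-1)*I*√109/73820250 = I*√109/73820250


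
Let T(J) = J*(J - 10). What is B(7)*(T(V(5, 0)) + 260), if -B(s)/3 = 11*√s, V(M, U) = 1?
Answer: -8283*√7 ≈ -21915.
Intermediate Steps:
T(J) = J*(-10 + J)
B(s) = -33*√s
B(7)*(T(V(5, 0)) + 260) = (-33*√7)*(1*(-10 + 1) + 260) = (-33*√7)*(1*(-9) + 260) = (-33*√7)*(-9 + 260) = -33*√7*251 = -8283*√7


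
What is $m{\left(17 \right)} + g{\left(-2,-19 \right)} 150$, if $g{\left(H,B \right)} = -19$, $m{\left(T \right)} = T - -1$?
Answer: $-2832$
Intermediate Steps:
$m{\left(T \right)} = 1 + T$ ($m{\left(T \right)} = T + 1 = 1 + T$)
$m{\left(17 \right)} + g{\left(-2,-19 \right)} 150 = \left(1 + 17\right) - 2850 = 18 - 2850 = -2832$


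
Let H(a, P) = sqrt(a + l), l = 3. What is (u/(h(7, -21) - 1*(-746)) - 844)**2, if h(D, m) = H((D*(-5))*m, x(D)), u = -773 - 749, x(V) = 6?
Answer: 55274842008055782/77222296321 - 1073494096452*sqrt(82)/77222296321 ≈ 7.1566e+5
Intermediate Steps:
H(a, P) = sqrt(3 + a) (H(a, P) = sqrt(a + 3) = sqrt(3 + a))
u = -1522
h(D, m) = sqrt(3 - 5*D*m) (h(D, m) = sqrt(3 + (D*(-5))*m) = sqrt(3 + (-5*D)*m) = sqrt(3 - 5*D*m))
(u/(h(7, -21) - 1*(-746)) - 844)**2 = (-1522/(sqrt(3 - 5*7*(-21)) - 1*(-746)) - 844)**2 = (-1522/(sqrt(3 + 735) + 746) - 844)**2 = (-1522/(sqrt(738) + 746) - 844)**2 = (-1522/(3*sqrt(82) + 746) - 844)**2 = (-1522/(746 + 3*sqrt(82)) - 844)**2 = (-844 - 1522/(746 + 3*sqrt(82)))**2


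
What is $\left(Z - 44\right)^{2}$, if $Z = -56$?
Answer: $10000$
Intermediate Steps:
$\left(Z - 44\right)^{2} = \left(-56 - 44\right)^{2} = \left(-100\right)^{2} = 10000$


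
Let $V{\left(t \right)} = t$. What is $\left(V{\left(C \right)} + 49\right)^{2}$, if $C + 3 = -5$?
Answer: $1681$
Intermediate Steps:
$C = -8$ ($C = -3 - 5 = -8$)
$\left(V{\left(C \right)} + 49\right)^{2} = \left(-8 + 49\right)^{2} = 41^{2} = 1681$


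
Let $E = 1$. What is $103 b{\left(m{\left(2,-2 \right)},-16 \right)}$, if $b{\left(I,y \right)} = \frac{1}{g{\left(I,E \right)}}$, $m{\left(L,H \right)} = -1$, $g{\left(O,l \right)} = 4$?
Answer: $\frac{103}{4} \approx 25.75$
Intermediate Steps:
$b{\left(I,y \right)} = \frac{1}{4}$
$103 b{\left(m{\left(2,-2 \right)},-16 \right)} = 103 \cdot \frac{1}{4} = \frac{103}{4}$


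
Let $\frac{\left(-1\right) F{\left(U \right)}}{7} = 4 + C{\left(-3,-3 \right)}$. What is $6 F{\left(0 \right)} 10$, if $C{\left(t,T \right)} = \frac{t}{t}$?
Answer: $-2100$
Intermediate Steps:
$C{\left(t,T \right)} = 1$
$F{\left(U \right)} = -35$ ($F{\left(U \right)} = - 7 \left(4 + 1\right) = \left(-7\right) 5 = -35$)
$6 F{\left(0 \right)} 10 = 6 \left(-35\right) 10 = \left(-210\right) 10 = -2100$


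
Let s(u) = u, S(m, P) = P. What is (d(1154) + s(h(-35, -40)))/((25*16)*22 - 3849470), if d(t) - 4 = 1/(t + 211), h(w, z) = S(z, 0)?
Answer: -5461/5242514550 ≈ -1.0417e-6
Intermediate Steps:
h(w, z) = 0
d(t) = 4 + 1/(211 + t) (d(t) = 4 + 1/(t + 211) = 4 + 1/(211 + t))
(d(1154) + s(h(-35, -40)))/((25*16)*22 - 3849470) = ((845 + 4*1154)/(211 + 1154) + 0)/((25*16)*22 - 3849470) = ((845 + 4616)/1365 + 0)/(400*22 - 3849470) = ((1/1365)*5461 + 0)/(8800 - 3849470) = (5461/1365 + 0)/(-3840670) = (5461/1365)*(-1/3840670) = -5461/5242514550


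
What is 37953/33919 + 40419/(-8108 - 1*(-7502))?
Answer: -449324181/6851638 ≈ -65.579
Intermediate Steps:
37953/33919 + 40419/(-8108 - 1*(-7502)) = 37953*(1/33919) + 40419/(-8108 + 7502) = 37953/33919 + 40419/(-606) = 37953/33919 + 40419*(-1/606) = 37953/33919 - 13473/202 = -449324181/6851638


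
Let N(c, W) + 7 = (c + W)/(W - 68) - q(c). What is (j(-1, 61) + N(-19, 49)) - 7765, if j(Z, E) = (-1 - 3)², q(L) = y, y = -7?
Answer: -147261/19 ≈ -7750.6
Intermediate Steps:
q(L) = -7
j(Z, E) = 16 (j(Z, E) = (-4)² = 16)
N(c, W) = (W + c)/(-68 + W) (N(c, W) = -7 + ((c + W)/(W - 68) - 1*(-7)) = -7 + ((W + c)/(-68 + W) + 7) = -7 + (7 + (W + c)/(-68 + W)) = (W + c)/(-68 + W))
(j(-1, 61) + N(-19, 49)) - 7765 = (16 + (49 - 19)/(-68 + 49)) - 7765 = (16 + 30/(-19)) - 7765 = (16 - 1/19*30) - 7765 = (16 - 30/19) - 7765 = 274/19 - 7765 = -147261/19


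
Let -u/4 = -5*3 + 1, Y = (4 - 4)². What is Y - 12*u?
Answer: -672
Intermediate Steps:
Y = 0 (Y = 0² = 0)
u = 56 (u = -4*(-5*3 + 1) = -4*(-15 + 1) = -4*(-14) = 56)
Y - 12*u = 0 - 12*56 = 0 - 672 = -672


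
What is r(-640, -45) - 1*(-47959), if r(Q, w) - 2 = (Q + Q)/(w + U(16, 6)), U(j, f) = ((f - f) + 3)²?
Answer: 431969/9 ≈ 47997.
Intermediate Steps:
U(j, f) = 9 (U(j, f) = (0 + 3)² = 3² = 9)
r(Q, w) = 2 + 2*Q/(9 + w) (r(Q, w) = 2 + (Q + Q)/(w + 9) = 2 + (2*Q)/(9 + w) = 2 + 2*Q/(9 + w))
r(-640, -45) - 1*(-47959) = 2*(9 - 640 - 45)/(9 - 45) - 1*(-47959) = 2*(-676)/(-36) + 47959 = 2*(-1/36)*(-676) + 47959 = 338/9 + 47959 = 431969/9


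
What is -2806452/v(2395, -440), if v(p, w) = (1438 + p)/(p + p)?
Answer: -13442905080/3833 ≈ -3.5071e+6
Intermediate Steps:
v(p, w) = (1438 + p)/(2*p) (v(p, w) = (1438 + p)/((2*p)) = (1438 + p)*(1/(2*p)) = (1438 + p)/(2*p))
-2806452/v(2395, -440) = -2806452*4790/(1438 + 2395) = -2806452/((½)*(1/2395)*3833) = -2806452/3833/4790 = -2806452*4790/3833 = -13442905080/3833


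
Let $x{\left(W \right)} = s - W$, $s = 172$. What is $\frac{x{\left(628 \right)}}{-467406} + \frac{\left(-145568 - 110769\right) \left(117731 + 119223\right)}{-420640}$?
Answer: $\frac{2365856404570169}{16384138320} \approx 1.444 \cdot 10^{5}$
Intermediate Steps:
$x{\left(W \right)} = 172 - W$
$\frac{x{\left(628 \right)}}{-467406} + \frac{\left(-145568 - 110769\right) \left(117731 + 119223\right)}{-420640} = \frac{172 - 628}{-467406} + \frac{\left(-145568 - 110769\right) \left(117731 + 119223\right)}{-420640} = \left(172 - 628\right) \left(- \frac{1}{467406}\right) + \left(-256337\right) 236954 \left(- \frac{1}{420640}\right) = \left(-456\right) \left(- \frac{1}{467406}\right) - - \frac{30370038749}{210320} = \frac{76}{77901} + \frac{30370038749}{210320} = \frac{2365856404570169}{16384138320}$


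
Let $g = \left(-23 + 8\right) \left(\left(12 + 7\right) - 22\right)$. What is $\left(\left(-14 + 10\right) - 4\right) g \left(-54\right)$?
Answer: $19440$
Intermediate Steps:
$g = 45$ ($g = - 15 \left(19 - 22\right) = \left(-15\right) \left(-3\right) = 45$)
$\left(\left(-14 + 10\right) - 4\right) g \left(-54\right) = \left(\left(-14 + 10\right) - 4\right) 45 \left(-54\right) = \left(-4 - 4\right) 45 \left(-54\right) = \left(-8\right) 45 \left(-54\right) = \left(-360\right) \left(-54\right) = 19440$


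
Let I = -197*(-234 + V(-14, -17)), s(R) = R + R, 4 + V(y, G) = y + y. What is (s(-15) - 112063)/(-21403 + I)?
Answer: -112093/30999 ≈ -3.6160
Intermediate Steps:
V(y, G) = -4 + 2*y (V(y, G) = -4 + (y + y) = -4 + 2*y)
s(R) = 2*R
I = 52402 (I = -197*(-234 + (-4 + 2*(-14))) = -197*(-234 + (-4 - 28)) = -197*(-234 - 32) = -197*(-266) = 52402)
(s(-15) - 112063)/(-21403 + I) = (2*(-15) - 112063)/(-21403 + 52402) = (-30 - 112063)/30999 = -112093*1/30999 = -112093/30999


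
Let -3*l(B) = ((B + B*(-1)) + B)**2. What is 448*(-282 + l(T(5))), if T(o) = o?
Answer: -390208/3 ≈ -1.3007e+5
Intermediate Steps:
l(B) = -B**2/3 (l(B) = -((B + B*(-1)) + B)**2/3 = -((B - B) + B)**2/3 = -(0 + B)**2/3 = -B**2/3)
448*(-282 + l(T(5))) = 448*(-282 - 1/3*5**2) = 448*(-282 - 1/3*25) = 448*(-282 - 25/3) = 448*(-871/3) = -390208/3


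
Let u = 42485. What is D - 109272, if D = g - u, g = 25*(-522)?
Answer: -164807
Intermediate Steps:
g = -13050
D = -55535 (D = -13050 - 1*42485 = -13050 - 42485 = -55535)
D - 109272 = -55535 - 109272 = -164807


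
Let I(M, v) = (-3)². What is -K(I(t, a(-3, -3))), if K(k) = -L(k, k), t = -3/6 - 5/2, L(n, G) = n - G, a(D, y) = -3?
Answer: 0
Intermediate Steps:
t = -3 (t = -3*⅙ - 5*½ = -½ - 5/2 = -3)
I(M, v) = 9
K(k) = 0 (K(k) = -(k - k) = -1*0 = 0)
-K(I(t, a(-3, -3))) = -1*0 = 0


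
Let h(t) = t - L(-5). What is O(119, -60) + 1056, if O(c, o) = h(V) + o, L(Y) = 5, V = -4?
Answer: 987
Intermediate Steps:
h(t) = -5 + t (h(t) = t - 1*5 = t - 5 = -5 + t)
O(c, o) = -9 + o (O(c, o) = (-5 - 4) + o = -9 + o)
O(119, -60) + 1056 = (-9 - 60) + 1056 = -69 + 1056 = 987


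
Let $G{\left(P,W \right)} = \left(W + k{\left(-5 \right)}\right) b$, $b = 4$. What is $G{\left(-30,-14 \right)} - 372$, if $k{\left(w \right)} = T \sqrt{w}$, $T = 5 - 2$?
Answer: $-428 + 12 i \sqrt{5} \approx -428.0 + 26.833 i$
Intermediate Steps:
$T = 3$ ($T = 5 - 2 = 3$)
$k{\left(w \right)} = 3 \sqrt{w}$
$G{\left(P,W \right)} = 4 W + 12 i \sqrt{5}$ ($G{\left(P,W \right)} = \left(W + 3 \sqrt{-5}\right) 4 = \left(W + 3 i \sqrt{5}\right) 4 = 4 W + 12 i \sqrt{5}$)
$G{\left(-30,-14 \right)} - 372 = \left(4 \left(-14\right) + 12 i \sqrt{5}\right) - 372 = \left(-56 + 12 i \sqrt{5}\right) - 372 = -428 + 12 i \sqrt{5}$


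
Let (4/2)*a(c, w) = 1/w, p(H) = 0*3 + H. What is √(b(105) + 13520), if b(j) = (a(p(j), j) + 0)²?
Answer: √596232001/210 ≈ 116.28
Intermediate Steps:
p(H) = H (p(H) = 0 + H = H)
a(c, w) = 1/(2*w)
b(j) = 1/(4*j²) (b(j) = (1/(2*j) + 0)² = (1/(2*j))² = 1/(4*j²))
√(b(105) + 13520) = √((¼)/105² + 13520) = √((¼)*(1/11025) + 13520) = √(1/44100 + 13520) = √(596232001/44100) = √596232001/210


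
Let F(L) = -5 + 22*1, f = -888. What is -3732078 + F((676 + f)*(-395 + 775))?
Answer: -3732061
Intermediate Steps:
F(L) = 17 (F(L) = -5 + 22 = 17)
-3732078 + F((676 + f)*(-395 + 775)) = -3732078 + 17 = -3732061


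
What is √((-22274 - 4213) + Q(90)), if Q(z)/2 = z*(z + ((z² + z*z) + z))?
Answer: 9*√36073 ≈ 1709.4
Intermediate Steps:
Q(z) = 2*z*(2*z + 2*z²) (Q(z) = 2*(z*(z + ((z² + z*z) + z))) = 2*(z*(z + ((z² + z²) + z))) = 2*(z*(z + (2*z² + z))) = 2*(z*(z + (z + 2*z²))) = 2*(z*(2*z + 2*z²)) = 2*z*(2*z + 2*z²))
√((-22274 - 4213) + Q(90)) = √((-22274 - 4213) + 4*90²*(1 + 90)) = √(-26487 + 4*8100*91) = √(-26487 + 2948400) = √2921913 = 9*√36073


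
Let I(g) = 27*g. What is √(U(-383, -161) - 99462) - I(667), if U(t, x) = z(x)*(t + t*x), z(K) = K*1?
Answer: -18009 + I*√9965542 ≈ -18009.0 + 3156.8*I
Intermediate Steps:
z(K) = K
U(t, x) = x*(t + t*x)
√(U(-383, -161) - 99462) - I(667) = √(-383*(-161)*(1 - 161) - 99462) - 27*667 = √(-383*(-161)*(-160) - 99462) - 1*18009 = √(-9866080 - 99462) - 18009 = √(-9965542) - 18009 = I*√9965542 - 18009 = -18009 + I*√9965542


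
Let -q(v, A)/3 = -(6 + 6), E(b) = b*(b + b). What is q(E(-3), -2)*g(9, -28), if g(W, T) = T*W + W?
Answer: -8748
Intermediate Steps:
E(b) = 2*b**2 (E(b) = b*(2*b) = 2*b**2)
g(W, T) = W + T*W
q(v, A) = 36 (q(v, A) = -(-3)*(6 + 6) = -(-3)*12 = -3*(-12) = 36)
q(E(-3), -2)*g(9, -28) = 36*(9*(1 - 28)) = 36*(9*(-27)) = 36*(-243) = -8748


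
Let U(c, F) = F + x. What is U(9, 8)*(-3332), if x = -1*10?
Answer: 6664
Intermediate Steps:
x = -10
U(c, F) = -10 + F (U(c, F) = F - 10 = -10 + F)
U(9, 8)*(-3332) = (-10 + 8)*(-3332) = -2*(-3332) = 6664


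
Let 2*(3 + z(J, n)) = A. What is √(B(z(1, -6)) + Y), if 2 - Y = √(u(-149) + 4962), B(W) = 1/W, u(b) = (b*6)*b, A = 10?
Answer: √(10 - 24*√3838)/2 ≈ 19.215*I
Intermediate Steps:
z(J, n) = 2 (z(J, n) = -3 + (½)*10 = -3 + 5 = 2)
u(b) = 6*b² (u(b) = (6*b)*b = 6*b²)
Y = 2 - 6*√3838 (Y = 2 - √(6*(-149)² + 4962) = 2 - √(6*22201 + 4962) = 2 - √(133206 + 4962) = 2 - √138168 = 2 - 6*√3838 ≈ -369.71)
√(B(z(1, -6)) + Y) = √(1/2 + (2 - 6*√3838)) = √(½ + (2 - 6*√3838)) = √(5/2 - 6*√3838)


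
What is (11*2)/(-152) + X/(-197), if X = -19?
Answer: -723/14972 ≈ -0.048290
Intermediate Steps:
(11*2)/(-152) + X/(-197) = (11*2)/(-152) - 19/(-197) = 22*(-1/152) - 19*(-1/197) = -11/76 + 19/197 = -723/14972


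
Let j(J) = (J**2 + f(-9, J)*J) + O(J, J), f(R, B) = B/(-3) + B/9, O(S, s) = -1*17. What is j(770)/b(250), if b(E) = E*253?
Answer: 4150147/569250 ≈ 7.2906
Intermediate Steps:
O(S, s) = -17
f(R, B) = -2*B/9 (f(R, B) = B*(-1/3) + B*(1/9) = -B/3 + B/9 = -2*B/9)
j(J) = -17 + 7*J**2/9 (j(J) = (J**2 + (-2*J/9)*J) - 17 = (J**2 - 2*J**2/9) - 17 = 7*J**2/9 - 17 = -17 + 7*J**2/9)
b(E) = 253*E
j(770)/b(250) = (-17 + (7/9)*770**2)/((253*250)) = (-17 + (7/9)*592900)/63250 = (-17 + 4150300/9)*(1/63250) = (4150147/9)*(1/63250) = 4150147/569250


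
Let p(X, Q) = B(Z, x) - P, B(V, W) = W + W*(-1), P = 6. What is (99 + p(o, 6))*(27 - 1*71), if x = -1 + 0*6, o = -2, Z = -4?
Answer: -4092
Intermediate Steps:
x = -1 (x = -1 + 0 = -1)
B(V, W) = 0 (B(V, W) = W - W = 0)
p(X, Q) = -6 (p(X, Q) = 0 - 1*6 = 0 - 6 = -6)
(99 + p(o, 6))*(27 - 1*71) = (99 - 6)*(27 - 1*71) = 93*(27 - 71) = 93*(-44) = -4092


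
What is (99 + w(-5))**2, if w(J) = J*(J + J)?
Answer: 22201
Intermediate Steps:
w(J) = 2*J**2 (w(J) = J*(2*J) = 2*J**2)
(99 + w(-5))**2 = (99 + 2*(-5)**2)**2 = (99 + 2*25)**2 = (99 + 50)**2 = 149**2 = 22201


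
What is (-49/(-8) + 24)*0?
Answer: 0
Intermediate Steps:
(-49/(-8) + 24)*0 = (-49*(-⅛) + 24)*0 = (49/8 + 24)*0 = (241/8)*0 = 0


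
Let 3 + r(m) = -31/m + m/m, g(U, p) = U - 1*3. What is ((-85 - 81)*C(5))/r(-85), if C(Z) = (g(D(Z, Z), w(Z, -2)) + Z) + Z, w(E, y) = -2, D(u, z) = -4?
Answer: 42330/139 ≈ 304.53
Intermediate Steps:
g(U, p) = -3 + U (g(U, p) = U - 3 = -3 + U)
C(Z) = -7 + 2*Z (C(Z) = ((-3 - 4) + Z) + Z = (-7 + Z) + Z = -7 + 2*Z)
r(m) = -2 - 31/m (r(m) = -3 + (-31/m + m/m) = -3 + (-31/m + 1) = -3 + (1 - 31/m) = -2 - 31/m)
((-85 - 81)*C(5))/r(-85) = ((-85 - 81)*(-7 + 2*5))/(-2 - 31/(-85)) = (-166*(-7 + 10))/(-2 - 31*(-1/85)) = (-166*3)/(-2 + 31/85) = -498/(-139/85) = -498*(-85/139) = 42330/139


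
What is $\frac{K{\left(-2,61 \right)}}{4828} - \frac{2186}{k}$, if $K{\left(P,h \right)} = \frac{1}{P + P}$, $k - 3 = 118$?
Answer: $- \frac{42216153}{2336752} \approx -18.066$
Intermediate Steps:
$k = 121$ ($k = 3 + 118 = 121$)
$K{\left(P,h \right)} = \frac{1}{2 P}$
$\frac{K{\left(-2,61 \right)}}{4828} - \frac{2186}{k} = \frac{\frac{1}{2} \frac{1}{-2}}{4828} - \frac{2186}{121} = \frac{1}{2} \left(- \frac{1}{2}\right) \frac{1}{4828} - \frac{2186}{121} = \left(- \frac{1}{4}\right) \frac{1}{4828} - \frac{2186}{121} = - \frac{1}{19312} - \frac{2186}{121} = - \frac{42216153}{2336752}$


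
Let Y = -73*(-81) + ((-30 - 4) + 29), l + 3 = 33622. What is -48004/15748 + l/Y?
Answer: 61456095/23259796 ≈ 2.6422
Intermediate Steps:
l = 33619 (l = -3 + 33622 = 33619)
Y = 5908 (Y = 5913 + (-34 + 29) = 5913 - 5 = 5908)
-48004/15748 + l/Y = -48004/15748 + 33619/5908 = -48004*1/15748 + 33619*(1/5908) = -12001/3937 + 33619/5908 = 61456095/23259796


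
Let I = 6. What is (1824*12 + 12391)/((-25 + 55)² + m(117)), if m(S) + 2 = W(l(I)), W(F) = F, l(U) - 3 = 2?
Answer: 4897/129 ≈ 37.961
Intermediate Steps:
l(U) = 5 (l(U) = 3 + 2 = 5)
m(S) = 3 (m(S) = -2 + 5 = 3)
(1824*12 + 12391)/((-25 + 55)² + m(117)) = (1824*12 + 12391)/((-25 + 55)² + 3) = (21888 + 12391)/(30² + 3) = 34279/(900 + 3) = 34279/903 = 34279*(1/903) = 4897/129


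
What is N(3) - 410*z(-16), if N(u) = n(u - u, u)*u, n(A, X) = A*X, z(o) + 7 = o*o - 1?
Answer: -101680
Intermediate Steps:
z(o) = -8 + o**2 (z(o) = -7 + (o*o - 1) = -7 + (o**2 - 1) = -7 + (-1 + o**2) = -8 + o**2)
N(u) = 0 (N(u) = ((u - u)*u)*u = (0*u)*u = 0*u = 0)
N(3) - 410*z(-16) = 0 - 410*(-8 + (-16)**2) = 0 - 410*(-8 + 256) = 0 - 410*248 = 0 - 101680 = -101680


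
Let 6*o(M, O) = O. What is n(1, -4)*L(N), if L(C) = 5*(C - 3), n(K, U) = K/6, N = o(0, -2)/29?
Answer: -655/261 ≈ -2.5096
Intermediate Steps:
o(M, O) = O/6
N = -1/87 (N = ((⅙)*(-2))/29 = -⅓*1/29 = -1/87 ≈ -0.011494)
n(K, U) = K/6
L(C) = -15 + 5*C (L(C) = 5*(-3 + C) = -15 + 5*C)
n(1, -4)*L(N) = ((⅙)*1)*(-15 + 5*(-1/87)) = (-15 - 5/87)/6 = (⅙)*(-1310/87) = -655/261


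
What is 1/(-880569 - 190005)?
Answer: -1/1070574 ≈ -9.3408e-7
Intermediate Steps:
1/(-880569 - 190005) = 1/(-1070574) = -1/1070574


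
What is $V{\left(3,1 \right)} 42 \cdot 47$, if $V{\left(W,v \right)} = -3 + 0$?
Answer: $-5922$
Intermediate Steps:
$V{\left(W,v \right)} = -3$
$V{\left(3,1 \right)} 42 \cdot 47 = \left(-3\right) 42 \cdot 47 = \left(-126\right) 47 = -5922$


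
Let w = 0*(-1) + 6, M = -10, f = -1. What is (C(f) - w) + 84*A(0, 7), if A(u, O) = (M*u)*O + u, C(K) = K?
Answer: -7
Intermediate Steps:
A(u, O) = u - 10*O*u (A(u, O) = (-10*u)*O + u = -10*O*u + u = u - 10*O*u)
w = 6 (w = 0 + 6 = 6)
(C(f) - w) + 84*A(0, 7) = (-1 - 1*6) + 84*(0*(1 - 10*7)) = (-1 - 6) + 84*(0*(1 - 70)) = -7 + 84*(0*(-69)) = -7 + 84*0 = -7 + 0 = -7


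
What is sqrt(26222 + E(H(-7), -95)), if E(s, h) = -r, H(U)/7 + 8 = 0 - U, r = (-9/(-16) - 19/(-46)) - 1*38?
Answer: sqrt(222256383)/92 ≈ 162.05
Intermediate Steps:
r = -13625/368 (r = (-9*(-1/16) - 19*(-1/46)) - 38 = (9/16 + 19/46) - 38 = 359/368 - 38 = -13625/368 ≈ -37.024)
H(U) = -56 - 7*U (H(U) = -56 + 7*(0 - U) = -56 + 7*(-U) = -56 - 7*U)
E(s, h) = 13625/368 (E(s, h) = -1*(-13625/368) = 13625/368)
sqrt(26222 + E(H(-7), -95)) = sqrt(26222 + 13625/368) = sqrt(9663321/368) = sqrt(222256383)/92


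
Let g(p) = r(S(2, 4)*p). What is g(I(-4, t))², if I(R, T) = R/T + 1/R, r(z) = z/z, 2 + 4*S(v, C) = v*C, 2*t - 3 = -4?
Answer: 1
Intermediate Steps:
t = -½ (t = 3/2 + (½)*(-4) = 3/2 - 2 = -½ ≈ -0.50000)
S(v, C) = -½ + C*v/4 (S(v, C) = -½ + (v*C)/4 = -½ + (C*v)/4 = -½ + C*v/4)
r(z) = 1
I(R, T) = 1/R + R/T (I(R, T) = R/T + 1/R = 1/R + R/T)
g(p) = 1
g(I(-4, t))² = 1² = 1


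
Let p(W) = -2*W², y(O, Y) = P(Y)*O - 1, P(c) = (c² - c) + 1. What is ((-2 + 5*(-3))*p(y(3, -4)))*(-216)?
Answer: -28230336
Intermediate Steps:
P(c) = 1 + c² - c
y(O, Y) = -1 + O*(1 + Y² - Y) (y(O, Y) = (1 + Y² - Y)*O - 1 = O*(1 + Y² - Y) - 1 = -1 + O*(1 + Y² - Y))
((-2 + 5*(-3))*p(y(3, -4)))*(-216) = ((-2 + 5*(-3))*(-2*(-1 + 3*(1 + (-4)² - 1*(-4)))²))*(-216) = ((-2 - 15)*(-2*(-1 + 3*(1 + 16 + 4))²))*(-216) = -(-34)*(-1 + 3*21)²*(-216) = -(-34)*(-1 + 63)²*(-216) = -(-34)*62²*(-216) = -(-34)*3844*(-216) = -17*(-7688)*(-216) = 130696*(-216) = -28230336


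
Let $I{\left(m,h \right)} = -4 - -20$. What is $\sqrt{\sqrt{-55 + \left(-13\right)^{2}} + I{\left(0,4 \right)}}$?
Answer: $\sqrt{16 + \sqrt{114}} \approx 5.165$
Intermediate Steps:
$I{\left(m,h \right)} = 16$ ($I{\left(m,h \right)} = -4 + 20 = 16$)
$\sqrt{\sqrt{-55 + \left(-13\right)^{2}} + I{\left(0,4 \right)}} = \sqrt{\sqrt{-55 + \left(-13\right)^{2}} + 16} = \sqrt{\sqrt{-55 + 169} + 16} = \sqrt{\sqrt{114} + 16} = \sqrt{16 + \sqrt{114}}$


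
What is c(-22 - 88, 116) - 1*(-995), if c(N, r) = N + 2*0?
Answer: 885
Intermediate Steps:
c(N, r) = N (c(N, r) = N + 0 = N)
c(-22 - 88, 116) - 1*(-995) = (-22 - 88) - 1*(-995) = -110 + 995 = 885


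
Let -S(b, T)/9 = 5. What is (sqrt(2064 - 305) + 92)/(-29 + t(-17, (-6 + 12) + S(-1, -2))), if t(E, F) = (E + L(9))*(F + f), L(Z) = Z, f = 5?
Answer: 92/243 + sqrt(1759)/243 ≈ 0.55120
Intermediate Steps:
S(b, T) = -45 (S(b, T) = -9*5 = -45)
t(E, F) = (5 + F)*(9 + E) (t(E, F) = (E + 9)*(F + 5) = (9 + E)*(5 + F) = (5 + F)*(9 + E))
(sqrt(2064 - 305) + 92)/(-29 + t(-17, (-6 + 12) + S(-1, -2))) = (sqrt(2064 - 305) + 92)/(-29 + (45 + 5*(-17) + 9*((-6 + 12) - 45) - 17*((-6 + 12) - 45))) = (sqrt(1759) + 92)/(-29 + (45 - 85 + 9*(6 - 45) - 17*(6 - 45))) = (92 + sqrt(1759))/(-29 + (45 - 85 + 9*(-39) - 17*(-39))) = (92 + sqrt(1759))/(-29 + (45 - 85 - 351 + 663)) = (92 + sqrt(1759))/(-29 + 272) = (92 + sqrt(1759))/243 = (92 + sqrt(1759))*(1/243) = 92/243 + sqrt(1759)/243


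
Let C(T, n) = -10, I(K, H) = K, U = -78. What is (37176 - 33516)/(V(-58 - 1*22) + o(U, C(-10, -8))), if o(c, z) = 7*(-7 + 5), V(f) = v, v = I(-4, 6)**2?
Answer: 1830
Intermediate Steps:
v = 16 (v = (-4)**2 = 16)
V(f) = 16
o(c, z) = -14 (o(c, z) = 7*(-2) = -14)
(37176 - 33516)/(V(-58 - 1*22) + o(U, C(-10, -8))) = (37176 - 33516)/(16 - 14) = 3660/2 = 3660*(1/2) = 1830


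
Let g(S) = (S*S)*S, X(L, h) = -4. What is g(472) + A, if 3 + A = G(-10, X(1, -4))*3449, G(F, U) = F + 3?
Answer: 105129902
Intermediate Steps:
G(F, U) = 3 + F
g(S) = S**3 (g(S) = S**2*S = S**3)
A = -24146 (A = -3 + (3 - 10)*3449 = -3 - 7*3449 = -3 - 24143 = -24146)
g(472) + A = 472**3 - 24146 = 105154048 - 24146 = 105129902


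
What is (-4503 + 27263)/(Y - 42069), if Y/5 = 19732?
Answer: 22760/56591 ≈ 0.40218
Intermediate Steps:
Y = 98660 (Y = 5*19732 = 98660)
(-4503 + 27263)/(Y - 42069) = (-4503 + 27263)/(98660 - 42069) = 22760/56591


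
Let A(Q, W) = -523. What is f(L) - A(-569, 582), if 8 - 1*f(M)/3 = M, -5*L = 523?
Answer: 4304/5 ≈ 860.80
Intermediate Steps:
L = -523/5 (L = -⅕*523 = -523/5 ≈ -104.60)
f(M) = 24 - 3*M
f(L) - A(-569, 582) = (24 - 3*(-523/5)) - 1*(-523) = (24 + 1569/5) + 523 = 1689/5 + 523 = 4304/5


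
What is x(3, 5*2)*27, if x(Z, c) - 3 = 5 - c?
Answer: -54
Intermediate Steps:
x(Z, c) = 8 - c (x(Z, c) = 3 + (5 - c) = 8 - c)
x(3, 5*2)*27 = (8 - 5*2)*27 = (8 - 1*10)*27 = (8 - 10)*27 = -2*27 = -54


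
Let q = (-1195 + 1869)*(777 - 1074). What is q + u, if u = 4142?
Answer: -196036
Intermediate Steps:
q = -200178 (q = 674*(-297) = -200178)
q + u = -200178 + 4142 = -196036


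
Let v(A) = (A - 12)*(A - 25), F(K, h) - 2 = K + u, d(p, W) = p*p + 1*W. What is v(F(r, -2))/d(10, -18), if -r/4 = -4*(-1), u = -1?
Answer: 540/41 ≈ 13.171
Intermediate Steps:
d(p, W) = W + p**2 (d(p, W) = p**2 + W = W + p**2)
r = -16 (r = -(-16)*(-1) = -4*4 = -16)
F(K, h) = 1 + K (F(K, h) = 2 + (K - 1) = 2 + (-1 + K) = 1 + K)
v(A) = (-25 + A)*(-12 + A) (v(A) = (-12 + A)*(-25 + A) = (-25 + A)*(-12 + A))
v(F(r, -2))/d(10, -18) = (300 + (1 - 16)**2 - 37*(1 - 16))/(-18 + 10**2) = (300 + (-15)**2 - 37*(-15))/(-18 + 100) = (300 + 225 + 555)/82 = 1080*(1/82) = 540/41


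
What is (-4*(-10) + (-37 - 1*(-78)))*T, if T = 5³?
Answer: 10125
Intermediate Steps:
T = 125
(-4*(-10) + (-37 - 1*(-78)))*T = (-4*(-10) + (-37 - 1*(-78)))*125 = (40 + (-37 + 78))*125 = (40 + 41)*125 = 81*125 = 10125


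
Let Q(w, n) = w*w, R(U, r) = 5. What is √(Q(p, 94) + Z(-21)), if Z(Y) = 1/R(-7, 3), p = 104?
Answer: 3*√30045/5 ≈ 104.00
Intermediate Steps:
Q(w, n) = w²
Z(Y) = ⅕ (Z(Y) = 1/5 = ⅕)
√(Q(p, 94) + Z(-21)) = √(104² + ⅕) = √(10816 + ⅕) = √(54081/5) = 3*√30045/5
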